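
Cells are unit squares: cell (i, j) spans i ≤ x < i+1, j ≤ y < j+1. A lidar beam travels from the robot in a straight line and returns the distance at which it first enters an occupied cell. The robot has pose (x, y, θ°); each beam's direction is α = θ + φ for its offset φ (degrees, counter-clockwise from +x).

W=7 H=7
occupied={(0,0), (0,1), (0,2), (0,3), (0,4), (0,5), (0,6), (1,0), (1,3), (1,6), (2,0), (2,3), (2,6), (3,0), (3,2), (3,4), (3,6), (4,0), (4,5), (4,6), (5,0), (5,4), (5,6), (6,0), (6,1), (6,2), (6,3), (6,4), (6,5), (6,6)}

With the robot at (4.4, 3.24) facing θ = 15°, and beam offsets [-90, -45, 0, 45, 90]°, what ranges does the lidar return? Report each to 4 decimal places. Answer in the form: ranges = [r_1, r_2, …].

ranges = [2.3190, 1.8475, 1.6564, 1.2000, 1.5455]

beam 1: φ=-90°, α=285°
  cosα=0.2588 sinα=-0.9659 | (4,3) | tMaxX 2.3182 tMaxY 0.2485 | tΔX 3.8637 tΔY 1.0353
    t=0.2485 [y] (4,2)
    t=1.2837 [y] (4,1)
    t=2.3182 [x] (5,1)
    t=2.3190 [y] (5,0) — stop
  → r_1 = 2.3190
beam 2: φ=-45°, α=330°
  cosα=0.8660 sinα=-0.5000 | (4,3) | tMaxX 0.6928 tMaxY 0.4800 | tΔX 1.1547 tΔY 2.0000
    t=0.4800 [y] (4,2)
    t=0.6928 [x] (5,2)
    t=1.8475 [x] (6,2) — stop
  → r_2 = 1.8475
beam 3: φ=0°, α=15°
  cosα=0.9659 sinα=0.2588 | (4,3) | tMaxX 0.6212 tMaxY 2.9364 | tΔX 1.0353 tΔY 3.8637
    t=0.6212 [x] (5,3)
    t=1.6564 [x] (6,3) — stop
  → r_3 = 1.6564
beam 4: φ=45°, α=60°
  cosα=0.5000 sinα=0.8660 | (4,3) | tMaxX 1.2000 tMaxY 0.8776 | tΔX 2.0000 tΔY 1.1547
    t=0.8776 [y] (4,4)
    t=1.2000 [x] (5,4) — stop
  → r_4 = 1.2000
beam 5: φ=90°, α=105°
  cosα=-0.2588 sinα=0.9659 | (4,3) | tMaxX 1.5455 tMaxY 0.7868 | tΔX 3.8637 tΔY 1.0353
    t=0.7868 [y] (4,4)
    t=1.5455 [x] (3,4) — stop
  → r_5 = 1.5455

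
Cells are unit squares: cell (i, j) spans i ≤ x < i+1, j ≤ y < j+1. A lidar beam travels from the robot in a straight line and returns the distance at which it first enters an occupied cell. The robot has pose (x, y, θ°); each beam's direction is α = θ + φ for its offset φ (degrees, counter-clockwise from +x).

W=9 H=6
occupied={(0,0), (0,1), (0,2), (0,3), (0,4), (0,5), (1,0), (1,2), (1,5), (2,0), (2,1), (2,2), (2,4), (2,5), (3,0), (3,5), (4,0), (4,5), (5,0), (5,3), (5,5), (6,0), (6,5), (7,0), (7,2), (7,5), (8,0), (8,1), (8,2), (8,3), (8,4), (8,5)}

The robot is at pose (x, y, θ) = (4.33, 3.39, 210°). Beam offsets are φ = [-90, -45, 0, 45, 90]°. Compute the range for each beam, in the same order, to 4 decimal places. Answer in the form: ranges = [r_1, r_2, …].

beam 1: φ=-90°, α=120°
  direction (-0.5000, 0.8660); cell (4,3); t to first gridline: x 0.6600, y 0.7044 (then +2.0000 / +1.1547)
    (3,3) via x @ 0.6600
    (3,4) via y @ 0.7044
    (3,5) via y @ 1.8591  # hit
  → r_1 = 1.8591
beam 2: φ=-45°, α=165°
  direction (-0.9659, 0.2588); cell (4,3); t to first gridline: x 0.3416, y 2.3569 (then +1.0353 / +3.8637)
    (3,3) via x @ 0.3416
    (2,3) via x @ 1.3769
    (2,4) via y @ 2.3569  # hit
  → r_2 = 2.3569
beam 3: φ=0°, α=210°
  direction (-0.8660, -0.5000); cell (4,3); t to first gridline: x 0.3811, y 0.7800 (then +1.1547 / +2.0000)
    (3,3) via x @ 0.3811
    (3,2) via y @ 0.7800
    (2,2) via x @ 1.5358  # hit
  → r_3 = 1.5358
beam 4: φ=45°, α=255°
  direction (-0.2588, -0.9659); cell (4,3); t to first gridline: x 1.2750, y 0.4038 (then +3.8637 / +1.0353)
    (4,2) via y @ 0.4038
    (3,2) via x @ 1.2750
    (3,1) via y @ 1.4390
    (3,0) via y @ 2.4743  # hit
  → r_4 = 2.4743
beam 5: φ=90°, α=300°
  direction (0.5000, -0.8660); cell (4,3); t to first gridline: x 1.3400, y 0.4503 (then +2.0000 / +1.1547)
    (4,2) via y @ 0.4503
    (5,2) via x @ 1.3400
    (5,1) via y @ 1.6050
    (5,0) via y @ 2.7597  # hit
  → r_5 = 2.7597

ranges = [1.8591, 2.3569, 1.5358, 2.4743, 2.7597]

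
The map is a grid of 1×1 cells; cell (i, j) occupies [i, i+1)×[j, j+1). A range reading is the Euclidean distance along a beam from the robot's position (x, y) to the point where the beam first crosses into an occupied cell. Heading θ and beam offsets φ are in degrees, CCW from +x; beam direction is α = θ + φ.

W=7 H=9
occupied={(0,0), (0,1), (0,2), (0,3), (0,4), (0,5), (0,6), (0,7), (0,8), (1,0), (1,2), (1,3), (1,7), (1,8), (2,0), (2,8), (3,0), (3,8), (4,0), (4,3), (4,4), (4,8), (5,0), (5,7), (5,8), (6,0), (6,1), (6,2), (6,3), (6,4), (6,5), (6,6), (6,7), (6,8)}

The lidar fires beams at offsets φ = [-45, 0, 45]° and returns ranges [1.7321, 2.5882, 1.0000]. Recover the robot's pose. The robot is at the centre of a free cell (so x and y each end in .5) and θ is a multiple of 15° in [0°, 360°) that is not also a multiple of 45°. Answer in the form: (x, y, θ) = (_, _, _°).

(x, y, θ) = (3.5, 2.5, 345°)

Candidates: 29 free-cell centres × 16 headings = 464 poses. Raycast each; keep the one whose scan matches to 4 dp.
  (4.5, 2.5, 240°): beam 1 = 3.6235 ≠ 1.7321 ✗
  (3.5, 6.5, 195°): beam 3 = 3.0000 ≠ 1.0000 ✗
  (3.5, 2.5, 105°): beam 1 = 1.0000 ≠ 1.7321 ✗
  …
  (3.5, 2.5, 345°): r_1=1.7321, r_2=2.5882, r_3=1.0000 — all match ✓
Only this pose fits every beam.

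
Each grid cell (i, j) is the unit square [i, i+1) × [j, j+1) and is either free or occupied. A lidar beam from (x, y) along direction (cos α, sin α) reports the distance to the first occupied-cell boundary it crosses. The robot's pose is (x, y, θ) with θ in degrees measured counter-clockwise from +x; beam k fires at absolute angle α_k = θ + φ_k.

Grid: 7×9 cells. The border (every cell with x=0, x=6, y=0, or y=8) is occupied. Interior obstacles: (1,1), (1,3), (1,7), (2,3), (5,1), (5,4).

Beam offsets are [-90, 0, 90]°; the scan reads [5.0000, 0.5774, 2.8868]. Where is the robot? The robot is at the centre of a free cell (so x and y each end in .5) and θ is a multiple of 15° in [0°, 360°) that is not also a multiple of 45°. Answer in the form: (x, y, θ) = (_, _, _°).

Candidates: 29 free-cell centres × 16 headings = 464 poses. Raycast each; keep the one whose scan matches to 4 dp.
  (4.5, 7.5, 75°): beam 1 = 1.5529 ≠ 5.0000 ✗
  (2.5, 1.5, 210°): beam 1 = 1.7321 ≠ 5.0000 ✗
  (4.5, 7.5, 300°): beam 1 = 4.0415 ≠ 5.0000 ✗
  (3.5, 3.5, 30°): beam 1 = 2.8868 ≠ 5.0000 ✗
  …
  (3.5, 3.5, 150°): r_1=5.0000, r_2=0.5774, r_3=2.8868 — all match ✓
No second candidate reproduces the full scan.

(x, y, θ) = (3.5, 3.5, 150°)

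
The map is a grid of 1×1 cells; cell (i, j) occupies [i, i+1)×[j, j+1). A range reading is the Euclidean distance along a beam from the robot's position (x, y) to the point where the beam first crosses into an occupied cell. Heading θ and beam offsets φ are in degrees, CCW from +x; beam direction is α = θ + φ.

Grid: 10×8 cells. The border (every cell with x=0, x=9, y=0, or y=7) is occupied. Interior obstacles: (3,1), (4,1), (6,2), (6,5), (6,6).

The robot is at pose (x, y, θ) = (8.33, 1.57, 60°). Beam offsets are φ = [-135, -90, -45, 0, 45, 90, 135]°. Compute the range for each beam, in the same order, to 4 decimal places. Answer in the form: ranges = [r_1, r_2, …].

ranges = [0.5901, 0.7736, 0.6936, 1.3400, 5.1387, 1.5358, 2.2023]

beam 1: φ=-135°, α=285°
  dir = (cos 285°, sin 285°) = (0.2588, -0.9659); from cell (8,1)
  next x-line at t=2.5887, next y-line at t=0.5901; Δt_x=3.8637, Δt_y=1.0353
    y: enter (8,0) at t=0.5901 ← occupied
  → r_1 = 0.5901
beam 2: φ=-90°, α=330°
  dir = (cos 330°, sin 330°) = (0.8660, -0.5000); from cell (8,1)
  next x-line at t=0.7736, next y-line at t=1.1400; Δt_x=1.1547, Δt_y=2.0000
    x: enter (9,1) at t=0.7736 ← occupied
  → r_2 = 0.7736
beam 3: φ=-45°, α=15°
  dir = (cos 15°, sin 15°) = (0.9659, 0.2588); from cell (8,1)
  next x-line at t=0.6936, next y-line at t=1.6614; Δt_x=1.0353, Δt_y=3.8637
    x: enter (9,1) at t=0.6936 ← occupied
  → r_3 = 0.6936
beam 4: φ=0°, α=60°
  dir = (cos 60°, sin 60°) = (0.5000, 0.8660); from cell (8,1)
  next x-line at t=1.3400, next y-line at t=0.4965; Δt_x=2.0000, Δt_y=1.1547
    y: enter (8,2) at t=0.4965
    x: enter (9,2) at t=1.3400 ← occupied
  → r_4 = 1.3400
beam 5: φ=45°, α=105°
  dir = (cos 105°, sin 105°) = (-0.2588, 0.9659); from cell (8,1)
  next x-line at t=1.2750, next y-line at t=0.4452; Δt_x=3.8637, Δt_y=1.0353
    y: enter (8,2) at t=0.4452
    x: enter (7,2) at t=1.2750
    y: enter (7,3) at t=1.4804
    y: enter (7,4) at t=2.5157
    y: enter (7,5) at t=3.5510
    y: enter (7,6) at t=4.5863
    x: enter (6,6) at t=5.1387 ← occupied
  → r_5 = 5.1387
beam 6: φ=90°, α=150°
  dir = (cos 150°, sin 150°) = (-0.8660, 0.5000); from cell (8,1)
  next x-line at t=0.3811, next y-line at t=0.8600; Δt_x=1.1547, Δt_y=2.0000
    x: enter (7,1) at t=0.3811
    y: enter (7,2) at t=0.8600
    x: enter (6,2) at t=1.5358 ← occupied
  → r_6 = 1.5358
beam 7: φ=135°, α=195°
  dir = (cos 195°, sin 195°) = (-0.9659, -0.2588); from cell (8,1)
  next x-line at t=0.3416, next y-line at t=2.2023; Δt_x=1.0353, Δt_y=3.8637
    x: enter (7,1) at t=0.3416
    x: enter (6,1) at t=1.3769
    y: enter (6,0) at t=2.2023 ← occupied
  → r_7 = 2.2023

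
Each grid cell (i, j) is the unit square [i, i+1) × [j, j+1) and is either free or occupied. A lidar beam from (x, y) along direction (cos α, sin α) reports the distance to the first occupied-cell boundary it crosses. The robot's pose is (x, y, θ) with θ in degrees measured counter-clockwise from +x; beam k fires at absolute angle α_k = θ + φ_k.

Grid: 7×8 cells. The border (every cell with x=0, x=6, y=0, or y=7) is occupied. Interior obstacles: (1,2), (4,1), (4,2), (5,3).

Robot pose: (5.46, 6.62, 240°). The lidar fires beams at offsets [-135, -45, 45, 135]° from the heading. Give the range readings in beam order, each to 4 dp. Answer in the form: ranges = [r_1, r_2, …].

beam 1: φ=-135°, α=105°
  direction (-0.2588, 0.9659); cell (5,6); t to first gridline: x 1.7773, y 0.3934 (then +3.8637 / +1.0353)
    (5,7) via y @ 0.3934  # hit
  → r_1 = 0.3934
beam 2: φ=-45°, α=195°
  direction (-0.9659, -0.2588); cell (5,6); t to first gridline: x 0.4762, y 2.3955 (then +1.0353 / +3.8637)
    (4,6) via x @ 0.4762
    (3,6) via x @ 1.5115
    (3,5) via y @ 2.3955
    (2,5) via x @ 2.5468
    (1,5) via x @ 3.5821
    (0,5) via x @ 4.6173  # hit
  → r_2 = 4.6173
beam 3: φ=45°, α=285°
  direction (0.2588, -0.9659); cell (5,6); t to first gridline: x 2.0864, y 0.6419 (then +3.8637 / +1.0353)
    (5,5) via y @ 0.6419
    (5,4) via y @ 1.6771
    (6,4) via x @ 2.0864  # hit
  → r_3 = 2.0864
beam 4: φ=135°, α=15°
  direction (0.9659, 0.2588); cell (5,6); t to first gridline: x 0.5590, y 1.4682 (then +1.0353 / +3.8637)
    (6,6) via x @ 0.5590  # hit
  → r_4 = 0.5590

ranges = [0.3934, 4.6173, 2.0864, 0.5590]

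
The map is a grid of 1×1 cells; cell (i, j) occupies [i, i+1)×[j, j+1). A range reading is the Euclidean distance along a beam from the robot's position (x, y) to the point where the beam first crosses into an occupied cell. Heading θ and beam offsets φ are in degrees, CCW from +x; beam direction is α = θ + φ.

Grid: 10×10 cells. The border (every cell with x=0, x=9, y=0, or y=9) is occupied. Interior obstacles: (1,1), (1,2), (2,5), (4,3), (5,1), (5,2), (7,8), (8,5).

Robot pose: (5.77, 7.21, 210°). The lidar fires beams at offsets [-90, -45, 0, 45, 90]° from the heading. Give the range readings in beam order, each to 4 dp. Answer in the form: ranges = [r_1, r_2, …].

beam 1: φ=-90°, α=120°
  cosα=-0.5000 sinα=0.8660 | (5,7) | tMaxX 1.5400 tMaxY 0.9122 | tΔX 2.0000 tΔY 1.1547
    t=0.9122 [y] (5,8)
    t=1.5400 [x] (4,8)
    t=2.0669 [y] (4,9) — stop
  → r_1 = 2.0669
beam 2: φ=-45°, α=165°
  cosα=-0.9659 sinα=0.2588 | (5,7) | tMaxX 0.7972 tMaxY 3.0523 | tΔX 1.0353 tΔY 3.8637
    t=0.7972 [x] (4,7)
    t=1.8324 [x] (3,7)
    t=2.8677 [x] (2,7)
    t=3.0523 [y] (2,8)
    t=3.9030 [x] (1,8)
    t=4.9383 [x] (0,8) — stop
  → r_2 = 4.9383
beam 3: φ=0°, α=210°
  cosα=-0.8660 sinα=-0.5000 | (5,7) | tMaxX 0.8891 tMaxY 0.4200 | tΔX 1.1547 tΔY 2.0000
    t=0.4200 [y] (5,6)
    t=0.8891 [x] (4,6)
    t=2.0438 [x] (3,6)
    t=2.4200 [y] (3,5)
    t=3.1985 [x] (2,5) — stop
  → r_3 = 3.1985
beam 4: φ=45°, α=255°
  cosα=-0.2588 sinα=-0.9659 | (5,7) | tMaxX 2.9751 tMaxY 0.2174 | tΔX 3.8637 tΔY 1.0353
    t=0.2174 [y] (5,6)
    t=1.2527 [y] (5,5)
    t=2.2880 [y] (5,4)
    t=2.9751 [x] (4,4)
    t=3.3232 [y] (4,3) — stop
  → r_4 = 3.3232
beam 5: φ=90°, α=300°
  cosα=0.5000 sinα=-0.8660 | (5,7) | tMaxX 0.4600 tMaxY 0.2425 | tΔX 2.0000 tΔY 1.1547
    t=0.2425 [y] (5,6)
    t=0.4600 [x] (6,6)
    t=1.3972 [y] (6,5)
    t=2.4600 [x] (7,5)
    t=2.5519 [y] (7,4)
    t=3.7066 [y] (7,3)
    t=4.4600 [x] (8,3)
    t=4.8613 [y] (8,2)
    t=6.0160 [y] (8,1)
    t=6.4600 [x] (9,1) — stop
  → r_5 = 6.4600

ranges = [2.0669, 4.9383, 3.1985, 3.3232, 6.4600]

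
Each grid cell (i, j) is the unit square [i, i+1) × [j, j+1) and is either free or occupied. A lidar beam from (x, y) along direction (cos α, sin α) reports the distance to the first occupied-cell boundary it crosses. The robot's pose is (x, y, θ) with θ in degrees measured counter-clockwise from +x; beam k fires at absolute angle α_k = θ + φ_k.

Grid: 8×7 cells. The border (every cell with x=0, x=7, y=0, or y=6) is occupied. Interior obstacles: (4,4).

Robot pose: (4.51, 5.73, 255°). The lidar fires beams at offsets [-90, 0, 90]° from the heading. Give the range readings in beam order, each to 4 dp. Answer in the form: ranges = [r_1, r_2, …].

beam 1: φ=-90°, α=165°
  direction (-0.9659, 0.2588); cell (4,5); t to first gridline: x 0.5280, y 1.0432 (then +1.0353 / +3.8637)
    (3,5) via x @ 0.5280
    (3,6) via y @ 1.0432  # hit
  → r_1 = 1.0432
beam 2: φ=0°, α=255°
  direction (-0.2588, -0.9659); cell (4,5); t to first gridline: x 1.9705, y 0.7558 (then +3.8637 / +1.0353)
    (4,4) via y @ 0.7558  # hit
  → r_2 = 0.7558
beam 3: φ=90°, α=345°
  direction (0.9659, -0.2588); cell (4,5); t to first gridline: x 0.5073, y 2.8205 (then +1.0353 / +3.8637)
    (5,5) via x @ 0.5073
    (6,5) via x @ 1.5426
    (7,5) via x @ 2.5778  # hit
  → r_3 = 2.5778

ranges = [1.0432, 0.7558, 2.5778]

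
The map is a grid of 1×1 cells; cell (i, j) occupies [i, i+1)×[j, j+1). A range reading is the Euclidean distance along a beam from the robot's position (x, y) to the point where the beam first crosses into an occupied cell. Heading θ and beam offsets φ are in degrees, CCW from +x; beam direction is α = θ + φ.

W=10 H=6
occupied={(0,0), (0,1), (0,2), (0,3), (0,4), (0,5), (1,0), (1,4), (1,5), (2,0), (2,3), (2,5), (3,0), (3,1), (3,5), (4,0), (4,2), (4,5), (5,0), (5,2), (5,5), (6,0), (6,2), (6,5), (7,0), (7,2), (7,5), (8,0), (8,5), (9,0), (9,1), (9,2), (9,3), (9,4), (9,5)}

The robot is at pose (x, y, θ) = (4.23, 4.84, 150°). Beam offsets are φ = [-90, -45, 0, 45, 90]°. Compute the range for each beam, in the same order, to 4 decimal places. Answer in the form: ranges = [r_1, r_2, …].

beam 1: φ=-90°, α=60°
  dir = (cos 60°, sin 60°) = (0.5000, 0.8660); from cell (4,4)
  next x-line at t=1.5400, next y-line at t=0.1848; Δt_x=2.0000, Δt_y=1.1547
    y: enter (4,5) at t=0.1848 ← occupied
  → r_1 = 0.1848
beam 2: φ=-45°, α=105°
  dir = (cos 105°, sin 105°) = (-0.2588, 0.9659); from cell (4,4)
  next x-line at t=0.8887, next y-line at t=0.1656; Δt_x=3.8637, Δt_y=1.0353
    y: enter (4,5) at t=0.1656 ← occupied
  → r_2 = 0.1656
beam 3: φ=0°, α=150°
  dir = (cos 150°, sin 150°) = (-0.8660, 0.5000); from cell (4,4)
  next x-line at t=0.2656, next y-line at t=0.3200; Δt_x=1.1547, Δt_y=2.0000
    x: enter (3,4) at t=0.2656
    y: enter (3,5) at t=0.3200 ← occupied
  → r_3 = 0.3200
beam 4: φ=45°, α=195°
  dir = (cos 195°, sin 195°) = (-0.9659, -0.2588); from cell (4,4)
  next x-line at t=0.2381, next y-line at t=3.2455; Δt_x=1.0353, Δt_y=3.8637
    x: enter (3,4) at t=0.2381
    x: enter (2,4) at t=1.2734
    x: enter (1,4) at t=2.3087 ← occupied
  → r_4 = 2.3087
beam 5: φ=90°, α=240°
  dir = (cos 240°, sin 240°) = (-0.5000, -0.8660); from cell (4,4)
  next x-line at t=0.4600, next y-line at t=0.9699; Δt_x=2.0000, Δt_y=1.1547
    x: enter (3,4) at t=0.4600
    y: enter (3,3) at t=0.9699
    y: enter (3,2) at t=2.1246
    x: enter (2,2) at t=2.4600
    y: enter (2,1) at t=3.2793
    y: enter (2,0) at t=4.4341 ← occupied
  → r_5 = 4.4341

ranges = [0.1848, 0.1656, 0.3200, 2.3087, 4.4341]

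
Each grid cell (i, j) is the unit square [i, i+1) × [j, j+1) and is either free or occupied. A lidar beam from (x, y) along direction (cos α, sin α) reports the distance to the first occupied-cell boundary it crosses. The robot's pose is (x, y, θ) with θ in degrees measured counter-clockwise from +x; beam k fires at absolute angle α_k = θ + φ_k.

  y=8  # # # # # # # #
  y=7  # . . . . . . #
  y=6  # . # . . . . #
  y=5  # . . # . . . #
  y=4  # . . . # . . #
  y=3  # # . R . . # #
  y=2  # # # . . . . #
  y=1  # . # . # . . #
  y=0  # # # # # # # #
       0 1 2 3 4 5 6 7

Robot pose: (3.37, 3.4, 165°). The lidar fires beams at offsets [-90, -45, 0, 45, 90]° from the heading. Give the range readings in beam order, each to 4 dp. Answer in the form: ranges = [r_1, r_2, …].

ranges = [1.6564, 4.7400, 1.4183, 0.8000, 1.4296]

beam 1: φ=-90°, α=75°
  d=(0.2588,0.9659)  start (3,3)  tX=2.4341 tY=0.6212  stride 1/|dx|=3.8637 1/|dy|=1.0353
    cross y-line → (3,4), t=0.6212
    cross y-line → (3,5), t=1.6564 (wall)
  → r_1 = 1.6564
beam 2: φ=-45°, α=120°
  d=(-0.5000,0.8660)  start (3,3)  tX=0.7400 tY=0.6928  stride 1/|dx|=2.0000 1/|dy|=1.1547
    cross y-line → (3,4), t=0.6928
    cross x-line → (2,4), t=0.7400
    cross y-line → (2,5), t=1.8475
    cross x-line → (1,5), t=2.7400
    cross y-line → (1,6), t=3.0022
    cross y-line → (1,7), t=4.1569
    cross x-line → (0,7), t=4.7400 (wall)
  → r_2 = 4.7400
beam 3: φ=0°, α=165°
  d=(-0.9659,0.2588)  start (3,3)  tX=0.3831 tY=2.3182  stride 1/|dx|=1.0353 1/|dy|=3.8637
    cross x-line → (2,3), t=0.3831
    cross x-line → (1,3), t=1.4183 (wall)
  → r_3 = 1.4183
beam 4: φ=45°, α=210°
  d=(-0.8660,-0.5000)  start (3,3)  tX=0.4272 tY=0.8000  stride 1/|dx|=1.1547 1/|dy|=2.0000
    cross x-line → (2,3), t=0.4272
    cross y-line → (2,2), t=0.8000 (wall)
  → r_4 = 0.8000
beam 5: φ=90°, α=255°
  d=(-0.2588,-0.9659)  start (3,3)  tX=1.4296 tY=0.4141  stride 1/|dx|=3.8637 1/|dy|=1.0353
    cross y-line → (3,2), t=0.4141
    cross x-line → (2,2), t=1.4296 (wall)
  → r_5 = 1.4296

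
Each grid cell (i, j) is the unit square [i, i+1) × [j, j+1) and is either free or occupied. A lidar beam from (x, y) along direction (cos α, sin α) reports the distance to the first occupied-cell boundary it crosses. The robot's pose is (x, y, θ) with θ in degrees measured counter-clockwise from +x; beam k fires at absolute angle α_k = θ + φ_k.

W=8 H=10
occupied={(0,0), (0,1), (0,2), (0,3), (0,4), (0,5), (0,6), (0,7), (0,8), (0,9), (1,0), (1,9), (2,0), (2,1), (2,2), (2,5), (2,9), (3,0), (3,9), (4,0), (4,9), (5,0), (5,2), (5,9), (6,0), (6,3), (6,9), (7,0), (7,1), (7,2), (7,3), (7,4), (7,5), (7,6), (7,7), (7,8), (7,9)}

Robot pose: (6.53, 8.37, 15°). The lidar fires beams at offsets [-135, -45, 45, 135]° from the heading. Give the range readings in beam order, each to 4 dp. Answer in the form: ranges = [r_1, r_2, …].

ranges = [7.0600, 0.5427, 0.7275, 1.2600]

beam 1: φ=-135°, α=240°
  dir = (cos 240°, sin 240°) = (-0.5000, -0.8660); from cell (6,8)
  next x-line at t=1.0600, next y-line at t=0.4272; Δt_x=2.0000, Δt_y=1.1547
    y: enter (6,7) at t=0.4272
    x: enter (5,7) at t=1.0600
    y: enter (5,6) at t=1.5819
    y: enter (5,5) at t=2.7366
    x: enter (4,5) at t=3.0600
    y: enter (4,4) at t=3.8913
    y: enter (4,3) at t=5.0460
    x: enter (3,3) at t=5.0600
    y: enter (3,2) at t=6.2007
    x: enter (2,2) at t=7.0600 ← occupied
  → r_1 = 7.0600
beam 2: φ=-45°, α=330°
  dir = (cos 330°, sin 330°) = (0.8660, -0.5000); from cell (6,8)
  next x-line at t=0.5427, next y-line at t=0.7400; Δt_x=1.1547, Δt_y=2.0000
    x: enter (7,8) at t=0.5427 ← occupied
  → r_2 = 0.5427
beam 3: φ=45°, α=60°
  dir = (cos 60°, sin 60°) = (0.5000, 0.8660); from cell (6,8)
  next x-line at t=0.9400, next y-line at t=0.7275; Δt_x=2.0000, Δt_y=1.1547
    y: enter (6,9) at t=0.7275 ← occupied
  → r_3 = 0.7275
beam 4: φ=135°, α=150°
  dir = (cos 150°, sin 150°) = (-0.8660, 0.5000); from cell (6,8)
  next x-line at t=0.6120, next y-line at t=1.2600; Δt_x=1.1547, Δt_y=2.0000
    x: enter (5,8) at t=0.6120
    y: enter (5,9) at t=1.2600 ← occupied
  → r_4 = 1.2600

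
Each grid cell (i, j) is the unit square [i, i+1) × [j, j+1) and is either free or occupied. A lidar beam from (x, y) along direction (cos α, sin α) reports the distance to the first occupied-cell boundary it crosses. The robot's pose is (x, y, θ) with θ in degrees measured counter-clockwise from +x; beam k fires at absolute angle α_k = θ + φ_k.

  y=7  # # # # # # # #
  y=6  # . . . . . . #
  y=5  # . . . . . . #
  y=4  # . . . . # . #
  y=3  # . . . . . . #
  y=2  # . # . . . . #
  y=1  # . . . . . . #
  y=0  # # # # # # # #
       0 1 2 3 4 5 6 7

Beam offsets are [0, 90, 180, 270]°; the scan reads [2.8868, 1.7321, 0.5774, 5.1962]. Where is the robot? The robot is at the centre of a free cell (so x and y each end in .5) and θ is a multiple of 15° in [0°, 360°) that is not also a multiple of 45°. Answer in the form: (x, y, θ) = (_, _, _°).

The pose lattice has 34·16 = 544 candidates. Test each by forward raycasting.
  (6.5, 1.5, 30°): beam 1 = 0.5774 ≠ 2.8868 ✗
  (1.5, 2.5, 240°): beam 1 = 1.0000 ≠ 2.8868 ✗
  (6.5, 4.5, 75°): beam 1 = 1.9319 ≠ 2.8868 ✗
  (3.5, 1.5, 120°): beam 1 = 1.0000 ≠ 2.8868 ✗
  …
  (5.5, 3.5, 240°): r_1=2.8868, r_2=1.7321, r_3=0.5774, r_4=5.1962 — all match ✓
Only this pose fits every beam.

(x, y, θ) = (5.5, 3.5, 240°)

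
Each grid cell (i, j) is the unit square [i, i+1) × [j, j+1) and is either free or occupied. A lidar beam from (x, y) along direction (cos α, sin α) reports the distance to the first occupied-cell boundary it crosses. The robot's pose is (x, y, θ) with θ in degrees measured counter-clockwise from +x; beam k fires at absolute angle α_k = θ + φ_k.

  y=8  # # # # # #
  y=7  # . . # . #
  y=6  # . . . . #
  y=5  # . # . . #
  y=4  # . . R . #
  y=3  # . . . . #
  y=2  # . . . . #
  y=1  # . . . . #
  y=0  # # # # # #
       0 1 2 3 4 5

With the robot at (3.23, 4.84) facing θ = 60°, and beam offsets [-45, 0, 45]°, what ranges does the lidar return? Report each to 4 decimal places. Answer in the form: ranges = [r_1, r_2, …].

beam 1: φ=-45°, α=15°
  dir = (cos 15°, sin 15°) = (0.9659, 0.2588); from cell (3,4)
  next x-line at t=0.7972, next y-line at t=0.6182; Δt_x=1.0353, Δt_y=3.8637
    y: enter (3,5) at t=0.6182
    x: enter (4,5) at t=0.7972
    x: enter (5,5) at t=1.8324 ← occupied
  → r_1 = 1.8324
beam 2: φ=0°, α=60°
  dir = (cos 60°, sin 60°) = (0.5000, 0.8660); from cell (3,4)
  next x-line at t=1.5400, next y-line at t=0.1848; Δt_x=2.0000, Δt_y=1.1547
    y: enter (3,5) at t=0.1848
    y: enter (3,6) at t=1.3395
    x: enter (4,6) at t=1.5400
    y: enter (4,7) at t=2.4942
    x: enter (5,7) at t=3.5400 ← occupied
  → r_2 = 3.5400
beam 3: φ=45°, α=105°
  dir = (cos 105°, sin 105°) = (-0.2588, 0.9659); from cell (3,4)
  next x-line at t=0.8887, next y-line at t=0.1656; Δt_x=3.8637, Δt_y=1.0353
    y: enter (3,5) at t=0.1656
    x: enter (2,5) at t=0.8887 ← occupied
  → r_3 = 0.8887

ranges = [1.8324, 3.5400, 0.8887]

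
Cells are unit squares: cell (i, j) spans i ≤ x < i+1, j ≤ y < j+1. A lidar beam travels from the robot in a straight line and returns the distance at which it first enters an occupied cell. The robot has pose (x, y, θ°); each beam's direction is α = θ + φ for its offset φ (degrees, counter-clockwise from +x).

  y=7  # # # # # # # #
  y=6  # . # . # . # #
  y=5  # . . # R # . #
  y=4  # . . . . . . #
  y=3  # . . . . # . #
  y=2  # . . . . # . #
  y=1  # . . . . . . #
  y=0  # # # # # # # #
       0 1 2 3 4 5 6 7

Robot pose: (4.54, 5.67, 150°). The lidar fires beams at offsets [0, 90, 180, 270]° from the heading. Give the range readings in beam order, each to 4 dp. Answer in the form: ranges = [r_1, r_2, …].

ranges = [0.6235, 5.3925, 0.5312, 0.3811]

beam 1: φ=0°, α=150°
  dir = (cos 150°, sin 150°) = (-0.8660, 0.5000); from cell (4,5)
  next x-line at t=0.6235, next y-line at t=0.6600; Δt_x=1.1547, Δt_y=2.0000
    x: enter (3,5) at t=0.6235 ← occupied
  → r_1 = 0.6235
beam 2: φ=90°, α=240°
  dir = (cos 240°, sin 240°) = (-0.5000, -0.8660); from cell (4,5)
  next x-line at t=1.0800, next y-line at t=0.7736; Δt_x=2.0000, Δt_y=1.1547
    y: enter (4,4) at t=0.7736
    x: enter (3,4) at t=1.0800
    y: enter (3,3) at t=1.9283
    x: enter (2,3) at t=3.0800
    y: enter (2,2) at t=3.0831
    y: enter (2,1) at t=4.2378
    x: enter (1,1) at t=5.0800
    y: enter (1,0) at t=5.3925 ← occupied
  → r_2 = 5.3925
beam 3: φ=180°, α=330°
  dir = (cos 330°, sin 330°) = (0.8660, -0.5000); from cell (4,5)
  next x-line at t=0.5312, next y-line at t=1.3400; Δt_x=1.1547, Δt_y=2.0000
    x: enter (5,5) at t=0.5312 ← occupied
  → r_3 = 0.5312
beam 4: φ=270°, α=60°
  dir = (cos 60°, sin 60°) = (0.5000, 0.8660); from cell (4,5)
  next x-line at t=0.9200, next y-line at t=0.3811; Δt_x=2.0000, Δt_y=1.1547
    y: enter (4,6) at t=0.3811 ← occupied
  → r_4 = 0.3811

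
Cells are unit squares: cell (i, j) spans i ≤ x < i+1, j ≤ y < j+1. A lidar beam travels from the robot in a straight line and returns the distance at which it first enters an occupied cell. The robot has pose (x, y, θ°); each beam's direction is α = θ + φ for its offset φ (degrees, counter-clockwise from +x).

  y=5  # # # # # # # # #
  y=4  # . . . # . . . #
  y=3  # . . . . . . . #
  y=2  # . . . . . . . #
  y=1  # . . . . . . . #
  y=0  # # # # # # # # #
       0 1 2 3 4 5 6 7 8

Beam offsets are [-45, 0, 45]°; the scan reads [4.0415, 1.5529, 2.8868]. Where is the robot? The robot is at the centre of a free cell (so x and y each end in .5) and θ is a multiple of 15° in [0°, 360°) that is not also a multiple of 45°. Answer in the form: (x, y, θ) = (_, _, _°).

The pose lattice has 27·16 = 432 candidates. Test each by forward raycasting.
  (3.5, 4.5, 120°): beam 1 = 0.5176 ≠ 4.0415 ✗
  (6.5, 4.5, 75°): beam 1 = 1.0000 ≠ 4.0415 ✗
  (3.5, 2.5, 30°): beam 1 = 4.6587 ≠ 4.0415 ✗
  …
  (4.5, 2.5, 75°): r_1=4.0415, r_2=1.5529, r_3=2.8868 — all match ✓
Only this pose fits every beam.

(x, y, θ) = (4.5, 2.5, 75°)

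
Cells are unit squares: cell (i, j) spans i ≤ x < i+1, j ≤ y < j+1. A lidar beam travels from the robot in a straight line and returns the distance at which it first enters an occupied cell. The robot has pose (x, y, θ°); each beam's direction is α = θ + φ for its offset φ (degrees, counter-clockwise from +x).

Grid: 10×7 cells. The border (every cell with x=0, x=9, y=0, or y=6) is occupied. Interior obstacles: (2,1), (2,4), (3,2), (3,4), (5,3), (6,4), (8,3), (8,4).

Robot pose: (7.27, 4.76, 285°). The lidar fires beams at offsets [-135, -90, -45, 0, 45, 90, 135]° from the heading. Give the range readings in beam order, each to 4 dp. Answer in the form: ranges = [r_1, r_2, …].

beam 1: φ=-135°, α=150°
  d=(-0.8660,0.5000)  start (7,4)  tX=0.3118 tY=0.4800  stride 1/|dx|=1.1547 1/|dy|=2.0000
    cross x-line → (6,4), t=0.3118 (wall)
  → r_1 = 0.3118
beam 2: φ=-90°, α=195°
  d=(-0.9659,-0.2588)  start (7,4)  tX=0.2795 tY=2.9364  stride 1/|dx|=1.0353 1/|dy|=3.8637
    cross x-line → (6,4), t=0.2795 (wall)
  → r_2 = 0.2795
beam 3: φ=-45°, α=240°
  d=(-0.5000,-0.8660)  start (7,4)  tX=0.5400 tY=0.8776  stride 1/|dx|=2.0000 1/|dy|=1.1547
    cross x-line → (6,4), t=0.5400 (wall)
  → r_3 = 0.5400
beam 4: φ=0°, α=285°
  d=(0.2588,-0.9659)  start (7,4)  tX=2.8205 tY=0.7868  stride 1/|dx|=3.8637 1/|dy|=1.0353
    cross y-line → (7,3), t=0.7868
    cross y-line → (7,2), t=1.8221
    cross x-line → (8,2), t=2.8205
    cross y-line → (8,1), t=2.8574
    cross y-line → (8,0), t=3.8926 (wall)
  → r_4 = 3.8926
beam 5: φ=45°, α=330°
  d=(0.8660,-0.5000)  start (7,4)  tX=0.8429 tY=1.5200  stride 1/|dx|=1.1547 1/|dy|=2.0000
    cross x-line → (8,4), t=0.8429 (wall)
  → r_5 = 0.8429
beam 6: φ=90°, α=15°
  d=(0.9659,0.2588)  start (7,4)  tX=0.7558 tY=0.9273  stride 1/|dx|=1.0353 1/|dy|=3.8637
    cross x-line → (8,4), t=0.7558 (wall)
  → r_6 = 0.7558
beam 7: φ=135°, α=60°
  d=(0.5000,0.8660)  start (7,4)  tX=1.4600 tY=0.2771  stride 1/|dx|=2.0000 1/|dy|=1.1547
    cross y-line → (7,5), t=0.2771
    cross y-line → (7,6), t=1.4318 (wall)
  → r_7 = 1.4318

ranges = [0.3118, 0.2795, 0.5400, 3.8926, 0.8429, 0.7558, 1.4318]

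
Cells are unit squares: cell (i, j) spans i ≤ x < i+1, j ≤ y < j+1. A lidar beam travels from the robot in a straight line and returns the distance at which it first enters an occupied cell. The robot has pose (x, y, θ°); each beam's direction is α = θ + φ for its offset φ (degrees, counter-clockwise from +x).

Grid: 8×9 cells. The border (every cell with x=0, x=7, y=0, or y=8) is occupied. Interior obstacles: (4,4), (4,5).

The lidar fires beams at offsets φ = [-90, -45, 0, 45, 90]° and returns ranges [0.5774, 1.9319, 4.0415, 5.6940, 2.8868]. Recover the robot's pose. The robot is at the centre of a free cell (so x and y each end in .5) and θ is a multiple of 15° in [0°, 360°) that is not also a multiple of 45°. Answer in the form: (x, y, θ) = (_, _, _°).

Candidates: 40 free-cell centres × 16 headings = 640 poses. Raycast each; keep the one whose scan matches to 4 dp.
  (4.5, 1.5, 210°): beam 1 = 7.0000 ≠ 0.5774 ✗
  (2.5, 6.5, 60°): beam 1 = 1.7321 ≠ 0.5774 ✗
  (5.5, 4.5, 150°): beam 1 = 3.0000 ≠ 0.5774 ✗
  (1.5, 2.5, 75°): beam 1 = 5.6940 ≠ 0.5774 ✗
  …
  (1.5, 4.5, 300°): r_1=0.5774, r_2=1.9319, r_3=4.0415, r_4=5.6940, r_5=2.8868 — all match ✓
Unique over the lattice → pose = (1.5, 4.5, 300°).

(x, y, θ) = (1.5, 4.5, 300°)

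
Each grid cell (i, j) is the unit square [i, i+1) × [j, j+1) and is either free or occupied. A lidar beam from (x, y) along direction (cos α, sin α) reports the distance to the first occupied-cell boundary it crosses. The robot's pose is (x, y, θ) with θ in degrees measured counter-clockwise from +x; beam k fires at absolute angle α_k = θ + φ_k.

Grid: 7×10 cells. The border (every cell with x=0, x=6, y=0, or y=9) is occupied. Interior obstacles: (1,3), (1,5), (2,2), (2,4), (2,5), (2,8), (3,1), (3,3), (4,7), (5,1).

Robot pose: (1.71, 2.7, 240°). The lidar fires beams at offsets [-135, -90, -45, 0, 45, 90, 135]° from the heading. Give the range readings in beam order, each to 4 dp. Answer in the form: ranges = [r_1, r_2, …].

beam 1: φ=-135°, α=105°
  cosα=-0.2588 sinα=0.9659 | (1,2) | tMaxX 2.7432 tMaxY 0.3106 | tΔX 3.8637 tΔY 1.0353
    t=0.3106 [y] (1,3) — stop
  → r_1 = 0.3106
beam 2: φ=-90°, α=150°
  cosα=-0.8660 sinα=0.5000 | (1,2) | tMaxX 0.8198 tMaxY 0.6000 | tΔX 1.1547 tΔY 2.0000
    t=0.6000 [y] (1,3) — stop
  → r_2 = 0.6000
beam 3: φ=-45°, α=195°
  cosα=-0.9659 sinα=-0.2588 | (1,2) | tMaxX 0.7350 tMaxY 2.7046 | tΔX 1.0353 tΔY 3.8637
    t=0.7350 [x] (0,2) — stop
  → r_3 = 0.7350
beam 4: φ=0°, α=240°
  cosα=-0.5000 sinα=-0.8660 | (1,2) | tMaxX 1.4200 tMaxY 0.8083 | tΔX 2.0000 tΔY 1.1547
    t=0.8083 [y] (1,1)
    t=1.4200 [x] (0,1) — stop
  → r_4 = 1.4200
beam 5: φ=45°, α=285°
  cosα=0.2588 sinα=-0.9659 | (1,2) | tMaxX 1.1205 tMaxY 0.7247 | tΔX 3.8637 tΔY 1.0353
    t=0.7247 [y] (1,1)
    t=1.1205 [x] (2,1)
    t=1.7600 [y] (2,0) — stop
  → r_5 = 1.7600
beam 6: φ=90°, α=330°
  cosα=0.8660 sinα=-0.5000 | (1,2) | tMaxX 0.3349 tMaxY 1.4000 | tΔX 1.1547 tΔY 2.0000
    t=0.3349 [x] (2,2) — stop
  → r_6 = 0.3349
beam 7: φ=135°, α=15°
  cosα=0.9659 sinα=0.2588 | (1,2) | tMaxX 0.3002 tMaxY 1.1591 | tΔX 1.0353 tΔY 3.8637
    t=0.3002 [x] (2,2) — stop
  → r_7 = 0.3002

ranges = [0.3106, 0.6000, 0.7350, 1.4200, 1.7600, 0.3349, 0.3002]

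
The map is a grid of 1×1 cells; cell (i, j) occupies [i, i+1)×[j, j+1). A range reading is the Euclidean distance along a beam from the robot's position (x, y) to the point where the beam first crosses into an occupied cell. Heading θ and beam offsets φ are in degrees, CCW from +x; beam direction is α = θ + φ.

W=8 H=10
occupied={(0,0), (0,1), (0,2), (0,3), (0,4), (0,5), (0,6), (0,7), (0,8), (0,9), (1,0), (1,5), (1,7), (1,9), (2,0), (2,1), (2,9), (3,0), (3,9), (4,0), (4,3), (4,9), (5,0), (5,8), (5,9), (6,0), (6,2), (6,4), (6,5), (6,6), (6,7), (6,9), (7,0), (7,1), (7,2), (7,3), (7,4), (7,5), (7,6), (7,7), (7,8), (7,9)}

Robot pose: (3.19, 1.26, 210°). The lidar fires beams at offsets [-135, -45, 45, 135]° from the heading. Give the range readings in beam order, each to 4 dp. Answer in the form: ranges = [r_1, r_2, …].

ranges = [6.9933, 0.1967, 0.2692, 1.0046]

beam 1: φ=-135°, α=75°
  direction (0.2588, 0.9659); cell (3,1); t to first gridline: x 3.1296, y 0.7661 (then +3.8637 / +1.0353)
    (3,2) via y @ 0.7661
    (3,3) via y @ 1.8014
    (3,4) via y @ 2.8367
    (4,4) via x @ 3.1296
    (4,5) via y @ 3.8719
    (4,6) via y @ 4.9072
    (4,7) via y @ 5.9425
    (4,8) via y @ 6.9778
    (5,8) via x @ 6.9933  # hit
  → r_1 = 6.9933
beam 2: φ=-45°, α=165°
  direction (-0.9659, 0.2588); cell (3,1); t to first gridline: x 0.1967, y 2.8591 (then +1.0353 / +3.8637)
    (2,1) via x @ 0.1967  # hit
  → r_2 = 0.1967
beam 3: φ=45°, α=255°
  direction (-0.2588, -0.9659); cell (3,1); t to first gridline: x 0.7341, y 0.2692 (then +3.8637 / +1.0353)
    (3,0) via y @ 0.2692  # hit
  → r_3 = 0.2692
beam 4: φ=135°, α=345°
  direction (0.9659, -0.2588); cell (3,1); t to first gridline: x 0.8386, y 1.0046 (then +1.0353 / +3.8637)
    (4,1) via x @ 0.8386
    (4,0) via y @ 1.0046  # hit
  → r_4 = 1.0046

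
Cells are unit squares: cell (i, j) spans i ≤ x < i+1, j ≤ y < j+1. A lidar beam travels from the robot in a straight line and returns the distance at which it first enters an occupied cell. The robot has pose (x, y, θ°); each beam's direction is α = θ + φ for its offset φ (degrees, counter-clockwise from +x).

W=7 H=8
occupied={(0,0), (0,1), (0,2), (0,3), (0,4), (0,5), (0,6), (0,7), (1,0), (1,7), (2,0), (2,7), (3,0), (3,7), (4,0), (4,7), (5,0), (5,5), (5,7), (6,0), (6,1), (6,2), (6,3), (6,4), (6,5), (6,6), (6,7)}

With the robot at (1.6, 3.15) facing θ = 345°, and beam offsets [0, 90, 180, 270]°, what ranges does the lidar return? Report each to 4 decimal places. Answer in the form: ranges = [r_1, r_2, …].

ranges = [4.5552, 3.9858, 0.6212, 2.2258]

beam 1: φ=0°, α=345°
  direction (0.9659, -0.2588); cell (1,3); t to first gridline: x 0.4141, y 0.5796 (then +1.0353 / +3.8637)
    (2,3) via x @ 0.4141
    (2,2) via y @ 0.5796
    (3,2) via x @ 1.4494
    (4,2) via x @ 2.4847
    (5,2) via x @ 3.5199
    (5,1) via y @ 4.4433
    (6,1) via x @ 4.5552  # hit
  → r_1 = 4.5552
beam 2: φ=90°, α=75°
  direction (0.2588, 0.9659); cell (1,3); t to first gridline: x 1.5455, y 0.8800 (then +3.8637 / +1.0353)
    (1,4) via y @ 0.8800
    (2,4) via x @ 1.5455
    (2,5) via y @ 1.9153
    (2,6) via y @ 2.9505
    (2,7) via y @ 3.9858  # hit
  → r_2 = 3.9858
beam 3: φ=180°, α=165°
  direction (-0.9659, 0.2588); cell (1,3); t to first gridline: x 0.6212, y 3.2841 (then +1.0353 / +3.8637)
    (0,3) via x @ 0.6212  # hit
  → r_3 = 0.6212
beam 4: φ=270°, α=255°
  direction (-0.2588, -0.9659); cell (1,3); t to first gridline: x 2.3182, y 0.1553 (then +3.8637 / +1.0353)
    (1,2) via y @ 0.1553
    (1,1) via y @ 1.1906
    (1,0) via y @ 2.2258  # hit
  → r_4 = 2.2258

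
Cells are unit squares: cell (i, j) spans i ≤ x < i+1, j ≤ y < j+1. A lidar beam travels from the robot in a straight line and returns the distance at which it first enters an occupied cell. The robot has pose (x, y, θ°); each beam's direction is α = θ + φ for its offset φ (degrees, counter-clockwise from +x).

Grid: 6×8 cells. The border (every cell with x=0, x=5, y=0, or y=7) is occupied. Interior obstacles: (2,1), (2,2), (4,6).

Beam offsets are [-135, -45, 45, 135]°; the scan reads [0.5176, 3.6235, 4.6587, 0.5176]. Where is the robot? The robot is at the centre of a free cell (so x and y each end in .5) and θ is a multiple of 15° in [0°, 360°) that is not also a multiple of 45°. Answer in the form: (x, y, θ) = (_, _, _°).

(x, y, θ) = (4.5, 5.5, 210°)

Enumerate (i+0.5, j+0.5, θ) over the 21 free cells and 16 admissible headings. For each, cast all 4 beams and compare to the given ranges.
  (2.5, 5.5, 240°): beam 1 = 1.5529 ≠ 0.5176 ✗
  (1.5, 1.5, 120°): beam 2 = 5.6940 ≠ 3.6235 ✗
  (1.5, 4.5, 30°): beam 1 = 1.9319 ≠ 0.5176 ✗
  …
  (4.5, 5.5, 210°): r_1=0.5176, r_2=3.6235, r_3=4.6587, r_4=0.5176 — all match ✓
Only this pose fits every beam.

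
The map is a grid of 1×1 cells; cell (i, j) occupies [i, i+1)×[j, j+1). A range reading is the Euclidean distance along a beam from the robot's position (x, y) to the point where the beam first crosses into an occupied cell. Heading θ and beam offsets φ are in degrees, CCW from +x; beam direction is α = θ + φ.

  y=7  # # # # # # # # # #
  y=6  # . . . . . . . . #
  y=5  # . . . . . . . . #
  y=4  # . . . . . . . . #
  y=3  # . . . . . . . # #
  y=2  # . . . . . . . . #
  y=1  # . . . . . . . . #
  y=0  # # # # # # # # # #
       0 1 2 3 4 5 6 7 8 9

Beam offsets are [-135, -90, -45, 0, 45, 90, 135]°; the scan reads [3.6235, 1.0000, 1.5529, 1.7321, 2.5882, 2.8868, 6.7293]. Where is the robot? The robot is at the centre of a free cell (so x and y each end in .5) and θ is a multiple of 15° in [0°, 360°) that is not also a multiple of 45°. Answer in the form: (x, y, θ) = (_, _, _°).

(x, y, θ) = (7.5, 4.5, 30°)

Candidates: 47 free-cell centres × 16 headings = 752 poses. Raycast each; keep the one whose scan matches to 4 dp.
  (5.5, 5.5, 105°): beam 1 = 3.0000 ≠ 3.6235 ✗
  (4.5, 5.5, 210°): beam 1 = 1.5529 ≠ 3.6235 ✗
  (4.5, 1.5, 75°): beam 1 = 0.5774 ≠ 3.6235 ✗
  (4.5, 4.5, 195°): beam 1 = 2.8868 ≠ 3.6235 ✗
  (8.5, 6.5, 105°): beam 1 = 0.5774 ≠ 3.6235 ✗
  …
  (7.5, 4.5, 30°): r_1=3.6235, r_2=1.0000, r_3=1.5529, r_4=1.7321, r_5=2.5882, r_6=2.8868, r_7=6.7293 — all match ✓
Only this pose fits every beam.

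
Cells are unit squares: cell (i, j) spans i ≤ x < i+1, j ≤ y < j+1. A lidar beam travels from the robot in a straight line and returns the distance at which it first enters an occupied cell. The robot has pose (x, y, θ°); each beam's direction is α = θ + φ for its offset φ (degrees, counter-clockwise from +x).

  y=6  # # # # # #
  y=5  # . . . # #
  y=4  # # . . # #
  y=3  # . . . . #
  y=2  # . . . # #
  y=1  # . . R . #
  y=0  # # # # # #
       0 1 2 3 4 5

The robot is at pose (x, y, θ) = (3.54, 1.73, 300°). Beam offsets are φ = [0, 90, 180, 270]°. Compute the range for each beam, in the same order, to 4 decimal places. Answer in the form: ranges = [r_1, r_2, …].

ranges = [0.8429, 0.5400, 3.0800, 1.4600]

beam 1: φ=0°, α=300°
  cosα=0.5000 sinα=-0.8660 | (3,1) | tMaxX 0.9200 tMaxY 0.8429 | tΔX 2.0000 tΔY 1.1547
    t=0.8429 [y] (3,0) — stop
  → r_1 = 0.8429
beam 2: φ=90°, α=30°
  cosα=0.8660 sinα=0.5000 | (3,1) | tMaxX 0.5312 tMaxY 0.5400 | tΔX 1.1547 tΔY 2.0000
    t=0.5312 [x] (4,1)
    t=0.5400 [y] (4,2) — stop
  → r_2 = 0.5400
beam 3: φ=180°, α=120°
  cosα=-0.5000 sinα=0.8660 | (3,1) | tMaxX 1.0800 tMaxY 0.3118 | tΔX 2.0000 tΔY 1.1547
    t=0.3118 [y] (3,2)
    t=1.0800 [x] (2,2)
    t=1.4665 [y] (2,3)
    t=2.6212 [y] (2,4)
    t=3.0800 [x] (1,4) — stop
  → r_3 = 3.0800
beam 4: φ=270°, α=210°
  cosα=-0.8660 sinα=-0.5000 | (3,1) | tMaxX 0.6235 tMaxY 1.4600 | tΔX 1.1547 tΔY 2.0000
    t=0.6235 [x] (2,1)
    t=1.4600 [y] (2,0) — stop
  → r_4 = 1.4600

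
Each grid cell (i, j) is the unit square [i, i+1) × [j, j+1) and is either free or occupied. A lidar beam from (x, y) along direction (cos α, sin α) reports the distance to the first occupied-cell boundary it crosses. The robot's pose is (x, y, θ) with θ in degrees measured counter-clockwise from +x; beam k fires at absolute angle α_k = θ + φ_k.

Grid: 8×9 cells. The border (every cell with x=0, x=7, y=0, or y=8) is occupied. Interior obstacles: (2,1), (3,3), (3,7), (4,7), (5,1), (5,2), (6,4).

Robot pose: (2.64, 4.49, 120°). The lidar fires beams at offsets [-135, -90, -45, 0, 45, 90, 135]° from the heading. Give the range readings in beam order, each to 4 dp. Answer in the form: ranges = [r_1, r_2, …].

beam 1: φ=-135°, α=345°
  d=(0.9659,-0.2588)  start (2,4)  tX=0.3727 tY=1.8932  stride 1/|dx|=1.0353 1/|dy|=3.8637
    cross x-line → (3,4), t=0.3727
    cross x-line → (4,4), t=1.4080
    cross y-line → (4,3), t=1.8932
    cross x-line → (5,3), t=2.4433
    cross x-line → (6,3), t=3.4785
    cross x-line → (7,3), t=4.5138 (wall)
  → r_1 = 4.5138
beam 2: φ=-90°, α=30°
  d=(0.8660,0.5000)  start (2,4)  tX=0.4157 tY=1.0200  stride 1/|dx|=1.1547 1/|dy|=2.0000
    cross x-line → (3,4), t=0.4157
    cross y-line → (3,5), t=1.0200
    cross x-line → (4,5), t=1.5704
    cross x-line → (5,5), t=2.7251
    cross y-line → (5,6), t=3.0200
    cross x-line → (6,6), t=3.8798
    cross y-line → (6,7), t=5.0200
    cross x-line → (7,7), t=5.0345 (wall)
  → r_2 = 5.0345
beam 3: φ=-45°, α=75°
  d=(0.2588,0.9659)  start (2,4)  tX=1.3909 tY=0.5280  stride 1/|dx|=3.8637 1/|dy|=1.0353
    cross y-line → (2,5), t=0.5280
    cross x-line → (3,5), t=1.3909
    cross y-line → (3,6), t=1.5633
    cross y-line → (3,7), t=2.5985 (wall)
  → r_3 = 2.5985
beam 4: φ=0°, α=120°
  d=(-0.5000,0.8660)  start (2,4)  tX=1.2800 tY=0.5889  stride 1/|dx|=2.0000 1/|dy|=1.1547
    cross y-line → (2,5), t=0.5889
    cross x-line → (1,5), t=1.2800
    cross y-line → (1,6), t=1.7436
    cross y-line → (1,7), t=2.8983
    cross x-line → (0,7), t=3.2800 (wall)
  → r_4 = 3.2800
beam 5: φ=45°, α=165°
  d=(-0.9659,0.2588)  start (2,4)  tX=0.6626 tY=1.9705  stride 1/|dx|=1.0353 1/|dy|=3.8637
    cross x-line → (1,4), t=0.6626
    cross x-line → (0,4), t=1.6979 (wall)
  → r_5 = 1.6979
beam 6: φ=90°, α=210°
  d=(-0.8660,-0.5000)  start (2,4)  tX=0.7390 tY=0.9800  stride 1/|dx|=1.1547 1/|dy|=2.0000
    cross x-line → (1,4), t=0.7390
    cross y-line → (1,3), t=0.9800
    cross x-line → (0,3), t=1.8937 (wall)
  → r_6 = 1.8937
beam 7: φ=135°, α=255°
  d=(-0.2588,-0.9659)  start (2,4)  tX=2.4728 tY=0.5073  stride 1/|dx|=3.8637 1/|dy|=1.0353
    cross y-line → (2,3), t=0.5073
    cross y-line → (2,2), t=1.5426
    cross x-line → (1,2), t=2.4728
    cross y-line → (1,1), t=2.5778
    cross y-line → (1,0), t=3.6131 (wall)
  → r_7 = 3.6131

ranges = [4.5138, 5.0345, 2.5985, 3.2800, 1.6979, 1.8937, 3.6131]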